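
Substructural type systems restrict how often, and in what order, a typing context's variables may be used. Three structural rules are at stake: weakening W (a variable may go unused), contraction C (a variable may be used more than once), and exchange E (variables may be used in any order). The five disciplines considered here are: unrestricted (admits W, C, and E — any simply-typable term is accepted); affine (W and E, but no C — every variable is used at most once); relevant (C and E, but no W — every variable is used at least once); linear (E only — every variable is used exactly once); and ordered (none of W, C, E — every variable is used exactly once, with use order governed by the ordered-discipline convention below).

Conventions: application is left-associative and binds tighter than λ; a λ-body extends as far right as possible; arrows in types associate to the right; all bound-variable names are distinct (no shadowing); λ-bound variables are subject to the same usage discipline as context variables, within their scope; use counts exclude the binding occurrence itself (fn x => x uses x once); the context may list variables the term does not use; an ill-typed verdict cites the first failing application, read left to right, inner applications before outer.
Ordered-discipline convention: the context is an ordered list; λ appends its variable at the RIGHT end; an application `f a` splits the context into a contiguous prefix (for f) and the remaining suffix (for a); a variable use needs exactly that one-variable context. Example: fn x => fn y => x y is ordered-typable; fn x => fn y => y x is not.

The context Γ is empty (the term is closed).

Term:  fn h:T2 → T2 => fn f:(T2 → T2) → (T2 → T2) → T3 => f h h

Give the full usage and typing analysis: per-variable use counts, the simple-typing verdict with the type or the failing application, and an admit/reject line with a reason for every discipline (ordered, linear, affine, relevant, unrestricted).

counts: h (λ-bound): 2; f (λ-bound): 1
order of uses: f, h, h
typing: well-typed — term : (T2 → T2) → ((T2 → T2) → (T2 → T2) → T3) → T3
ordered: ✗, h ×2 used more than once (contraction)
linear: ✗, h ×2 used more than once (contraction)
affine: ✗, h ×2 used more than once (contraction)
relevant: ✓, none of h, f goes unused
unrestricted: ✓, typability at (T2 → T2) → ((T2 → T2) → (T2 → T2) → T3) → T3 is all that's needed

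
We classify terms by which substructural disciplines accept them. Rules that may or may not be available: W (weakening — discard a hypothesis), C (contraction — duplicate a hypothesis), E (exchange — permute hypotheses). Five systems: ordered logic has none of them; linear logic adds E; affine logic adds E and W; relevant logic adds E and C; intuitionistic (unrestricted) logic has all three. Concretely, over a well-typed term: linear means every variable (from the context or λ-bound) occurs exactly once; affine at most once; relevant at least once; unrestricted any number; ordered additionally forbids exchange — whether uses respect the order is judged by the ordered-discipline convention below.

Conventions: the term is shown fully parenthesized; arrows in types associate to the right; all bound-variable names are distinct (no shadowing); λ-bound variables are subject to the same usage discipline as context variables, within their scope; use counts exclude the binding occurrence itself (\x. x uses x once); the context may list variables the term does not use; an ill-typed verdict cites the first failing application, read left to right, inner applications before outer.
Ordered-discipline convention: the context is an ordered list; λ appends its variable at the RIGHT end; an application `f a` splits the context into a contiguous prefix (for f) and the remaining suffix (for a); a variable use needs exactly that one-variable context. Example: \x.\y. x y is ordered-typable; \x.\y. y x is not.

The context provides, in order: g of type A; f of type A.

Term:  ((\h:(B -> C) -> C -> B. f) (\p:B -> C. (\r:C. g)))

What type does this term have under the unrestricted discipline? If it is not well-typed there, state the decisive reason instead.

not well-typed under unrestricted — fails simple typing
variable uses: g: 1×, f: 1×, h [bound]: 0×, p [bound]: 0×, r [bound]: 0×
left-to-right use order: f, g
typing: ill-typed: a function awaiting (B -> C) -> C -> B gets (B -> C) -> C -> A
across the five disciplines: ordered ✗ | linear ✗ | affine ✗ | relevant ✗ | unrestricted ✗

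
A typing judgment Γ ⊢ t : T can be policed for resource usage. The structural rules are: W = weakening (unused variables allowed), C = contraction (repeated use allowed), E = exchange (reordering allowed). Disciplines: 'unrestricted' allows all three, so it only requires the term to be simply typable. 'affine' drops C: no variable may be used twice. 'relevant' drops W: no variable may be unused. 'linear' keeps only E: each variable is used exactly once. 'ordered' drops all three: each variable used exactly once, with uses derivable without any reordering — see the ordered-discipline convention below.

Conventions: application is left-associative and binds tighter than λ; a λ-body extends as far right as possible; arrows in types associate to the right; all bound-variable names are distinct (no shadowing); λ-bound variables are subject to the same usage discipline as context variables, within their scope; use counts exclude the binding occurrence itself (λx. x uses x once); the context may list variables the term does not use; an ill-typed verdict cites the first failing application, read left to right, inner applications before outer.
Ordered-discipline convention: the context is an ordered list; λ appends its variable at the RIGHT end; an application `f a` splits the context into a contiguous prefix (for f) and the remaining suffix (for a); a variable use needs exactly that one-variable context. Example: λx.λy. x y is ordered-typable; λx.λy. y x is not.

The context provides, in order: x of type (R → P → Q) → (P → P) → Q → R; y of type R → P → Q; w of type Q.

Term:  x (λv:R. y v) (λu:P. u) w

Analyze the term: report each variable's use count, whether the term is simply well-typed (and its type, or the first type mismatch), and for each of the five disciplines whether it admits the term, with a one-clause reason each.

use counts: x ×1; y ×1; w ×1; v [bound] ×1; u [bound] ×1
left-to-right use order: x, y, v, u, w
typing: ✓ — R
ordered: ✓, one use each (x, y, w, v, u); ordered split holds
linear: ✓, each of x, y, w, v, u used exactly once
affine: ✓, no duplicate uses among x, y, w, v, u
relevant: ✓, at least one use each (x, y, w, v, u)
unrestricted: ✓, type-checks (R) and nothing is barred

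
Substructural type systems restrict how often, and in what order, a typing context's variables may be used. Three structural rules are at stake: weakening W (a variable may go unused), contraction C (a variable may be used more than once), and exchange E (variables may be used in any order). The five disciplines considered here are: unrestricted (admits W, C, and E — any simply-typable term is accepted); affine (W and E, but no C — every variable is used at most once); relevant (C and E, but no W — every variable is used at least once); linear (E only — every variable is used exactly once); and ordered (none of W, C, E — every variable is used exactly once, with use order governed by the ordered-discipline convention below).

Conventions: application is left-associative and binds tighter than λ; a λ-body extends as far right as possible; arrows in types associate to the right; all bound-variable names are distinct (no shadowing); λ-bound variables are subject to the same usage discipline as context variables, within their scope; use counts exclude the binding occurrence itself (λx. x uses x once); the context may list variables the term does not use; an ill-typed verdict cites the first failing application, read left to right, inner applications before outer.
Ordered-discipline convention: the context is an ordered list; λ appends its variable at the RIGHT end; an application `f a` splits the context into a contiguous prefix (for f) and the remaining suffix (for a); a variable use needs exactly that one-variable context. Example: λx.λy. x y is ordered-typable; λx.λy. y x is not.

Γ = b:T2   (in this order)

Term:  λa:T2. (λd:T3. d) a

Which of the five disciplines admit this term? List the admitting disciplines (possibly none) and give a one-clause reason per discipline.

admitted in: none
usage: b=0; a [bound]=1; d [bound]=1
uses in reading order: d, a
typing: ill-typed: an application expects T3 but receives T2
ordered: ✗ — not simply typable
linear: ✗ — fails simple typing
affine: ✗ — a type mismatch blocks all five
relevant: ✗ — the type mismatch rejects it
unrestricted: ✗ — not simply typable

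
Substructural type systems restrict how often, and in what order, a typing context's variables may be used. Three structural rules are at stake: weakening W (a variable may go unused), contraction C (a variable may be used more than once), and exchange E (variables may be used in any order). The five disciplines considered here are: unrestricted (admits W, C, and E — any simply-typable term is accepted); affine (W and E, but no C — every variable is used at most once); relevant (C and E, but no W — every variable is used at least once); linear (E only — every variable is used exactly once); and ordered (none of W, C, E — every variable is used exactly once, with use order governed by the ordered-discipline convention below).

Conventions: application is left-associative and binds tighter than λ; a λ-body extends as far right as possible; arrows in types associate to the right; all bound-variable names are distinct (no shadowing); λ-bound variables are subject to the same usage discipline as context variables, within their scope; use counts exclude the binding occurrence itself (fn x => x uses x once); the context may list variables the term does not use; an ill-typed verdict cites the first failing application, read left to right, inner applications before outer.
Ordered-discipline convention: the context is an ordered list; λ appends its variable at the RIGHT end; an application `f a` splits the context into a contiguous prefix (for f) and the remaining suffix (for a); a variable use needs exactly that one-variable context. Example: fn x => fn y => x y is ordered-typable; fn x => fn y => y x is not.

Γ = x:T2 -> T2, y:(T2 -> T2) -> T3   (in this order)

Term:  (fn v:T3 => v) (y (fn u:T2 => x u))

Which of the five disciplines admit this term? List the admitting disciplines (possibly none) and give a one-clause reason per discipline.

admitted in: linear, affine, relevant, unrestricted
counts: x=1, y=1, v (λ-bound)=1, u (λ-bound)=1
order of uses: v, y, x, u
typing: the term checks, with type T3
ordered: ✗ — no contiguous prefix/suffix split fits v, y, x, u
linear: ✓ — x, y, v, u: one use apiece
affine: ✓ — none of x, y, v, u used more than once
relevant: ✓ — every one of x, y, v, u appears
unrestricted: ✓ — typability at T3 is all that's needed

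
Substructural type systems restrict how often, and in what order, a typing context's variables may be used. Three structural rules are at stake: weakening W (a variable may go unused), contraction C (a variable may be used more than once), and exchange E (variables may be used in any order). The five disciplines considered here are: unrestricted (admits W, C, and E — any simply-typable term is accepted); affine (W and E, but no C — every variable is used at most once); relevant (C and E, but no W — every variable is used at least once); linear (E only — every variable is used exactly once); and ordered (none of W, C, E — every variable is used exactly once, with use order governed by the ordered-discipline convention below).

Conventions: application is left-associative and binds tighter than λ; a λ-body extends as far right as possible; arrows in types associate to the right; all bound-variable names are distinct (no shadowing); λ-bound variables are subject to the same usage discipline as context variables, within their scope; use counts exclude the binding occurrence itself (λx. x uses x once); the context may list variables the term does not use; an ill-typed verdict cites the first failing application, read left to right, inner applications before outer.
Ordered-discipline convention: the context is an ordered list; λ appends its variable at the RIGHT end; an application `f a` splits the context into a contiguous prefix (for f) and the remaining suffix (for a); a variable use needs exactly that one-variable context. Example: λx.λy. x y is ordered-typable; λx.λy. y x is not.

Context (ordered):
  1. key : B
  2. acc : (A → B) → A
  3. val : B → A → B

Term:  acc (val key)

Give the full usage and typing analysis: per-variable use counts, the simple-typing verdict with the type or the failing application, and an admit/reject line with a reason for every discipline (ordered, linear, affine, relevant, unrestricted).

use counts: key: 1×, acc: 1×, val: 1×
uses in reading order: acc, val, key
typing: the term checks, with type A
ordered: ✗ — needs exchange: uses follow acc, val, key
linear: ✓ — key, acc, val: one use apiece
affine: ✓ — no duplicate uses among key, acc, val
relevant: ✓ — at least one use each (key, acc, val)
unrestricted: ✓ — typability at A is all that's needed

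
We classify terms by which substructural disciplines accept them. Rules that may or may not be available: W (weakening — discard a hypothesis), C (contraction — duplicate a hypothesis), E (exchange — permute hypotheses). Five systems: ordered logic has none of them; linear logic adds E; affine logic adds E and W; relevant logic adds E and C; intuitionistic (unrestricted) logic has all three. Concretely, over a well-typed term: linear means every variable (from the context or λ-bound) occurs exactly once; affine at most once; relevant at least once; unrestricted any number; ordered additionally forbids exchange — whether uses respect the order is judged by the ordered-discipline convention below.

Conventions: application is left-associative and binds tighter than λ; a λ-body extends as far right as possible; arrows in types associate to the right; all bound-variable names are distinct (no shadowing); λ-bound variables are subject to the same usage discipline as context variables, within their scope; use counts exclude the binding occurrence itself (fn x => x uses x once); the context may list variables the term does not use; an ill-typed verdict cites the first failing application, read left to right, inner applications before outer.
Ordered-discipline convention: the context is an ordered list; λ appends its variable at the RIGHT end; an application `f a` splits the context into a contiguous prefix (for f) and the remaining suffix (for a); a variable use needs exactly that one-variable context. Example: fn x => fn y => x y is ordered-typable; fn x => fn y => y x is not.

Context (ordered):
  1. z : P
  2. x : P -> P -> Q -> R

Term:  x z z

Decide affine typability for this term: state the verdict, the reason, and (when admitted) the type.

no — uses contraction: z ×2
counts: z: 2; x: 1
left-to-right use order: x, z, z
typing: well-typed — term : Q -> R
across the five disciplines: ordered ✗; linear ✗; affine ✗; relevant ✓; unrestricted ✓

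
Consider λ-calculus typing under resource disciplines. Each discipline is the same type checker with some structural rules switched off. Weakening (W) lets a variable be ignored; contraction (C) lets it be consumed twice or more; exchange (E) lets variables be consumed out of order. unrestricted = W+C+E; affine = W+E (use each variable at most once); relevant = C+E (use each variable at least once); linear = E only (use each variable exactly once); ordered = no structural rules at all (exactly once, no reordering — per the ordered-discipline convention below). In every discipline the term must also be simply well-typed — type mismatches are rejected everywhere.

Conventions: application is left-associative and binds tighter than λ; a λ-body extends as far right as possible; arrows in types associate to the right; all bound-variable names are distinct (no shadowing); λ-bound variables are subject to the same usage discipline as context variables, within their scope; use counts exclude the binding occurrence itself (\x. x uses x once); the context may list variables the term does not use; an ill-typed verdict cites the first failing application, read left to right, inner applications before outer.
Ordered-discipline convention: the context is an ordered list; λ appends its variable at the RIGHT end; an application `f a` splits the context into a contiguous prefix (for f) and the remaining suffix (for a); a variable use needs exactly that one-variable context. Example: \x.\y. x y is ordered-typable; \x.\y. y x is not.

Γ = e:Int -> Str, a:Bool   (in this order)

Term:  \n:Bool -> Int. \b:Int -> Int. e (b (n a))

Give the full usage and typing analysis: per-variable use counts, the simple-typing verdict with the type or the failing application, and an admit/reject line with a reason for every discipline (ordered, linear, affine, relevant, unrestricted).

counts: e ×1, a ×1, n (λ-bound) ×1, b (λ-bound) ×1
uses in reading order: e, b, n, a
typing: well-typed — term : (Bool -> Int) -> (Int -> Int) -> Str
ordered: ✗ — no contiguous prefix/suffix split fits e, b, n, a
linear: ✓ — single use per variable (e, a, n, b)
affine: ✓ — none of e, a, n, b used more than once
relevant: ✓ — none of e, a, n, b goes unused
unrestricted: ✓ — simply typable at (Bool -> Int) -> (Int -> Int) -> Str; W, C, E all held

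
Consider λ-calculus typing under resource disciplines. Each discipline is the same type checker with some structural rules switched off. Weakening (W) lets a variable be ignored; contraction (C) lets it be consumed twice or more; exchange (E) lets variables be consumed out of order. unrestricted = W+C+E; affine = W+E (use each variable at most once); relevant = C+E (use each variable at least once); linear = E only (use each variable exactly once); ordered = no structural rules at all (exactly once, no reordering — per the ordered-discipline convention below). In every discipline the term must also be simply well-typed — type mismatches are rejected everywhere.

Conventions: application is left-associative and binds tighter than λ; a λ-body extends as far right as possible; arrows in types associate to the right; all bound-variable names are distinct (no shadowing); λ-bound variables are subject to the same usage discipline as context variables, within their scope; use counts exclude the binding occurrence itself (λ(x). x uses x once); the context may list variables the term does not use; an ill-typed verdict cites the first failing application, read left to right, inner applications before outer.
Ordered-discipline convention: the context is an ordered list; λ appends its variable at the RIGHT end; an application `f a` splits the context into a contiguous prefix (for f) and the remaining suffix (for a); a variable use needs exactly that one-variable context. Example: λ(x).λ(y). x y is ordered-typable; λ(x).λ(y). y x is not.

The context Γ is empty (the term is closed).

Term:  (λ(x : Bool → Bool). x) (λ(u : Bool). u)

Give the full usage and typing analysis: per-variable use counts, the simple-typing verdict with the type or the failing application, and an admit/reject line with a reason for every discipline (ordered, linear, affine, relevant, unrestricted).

use counts: x [bound]: 1×, u [bound]: 1×
use order (left to right): x, u
typing: the term checks, with type Bool → Bool
ordered: ✓ — x, u: once each, no exchange needed
linear: ✓ — each of x, u used exactly once
affine: ✓ — no duplicate uses among x, u
relevant: ✓ — x, u: all used, weakening unneeded
unrestricted: ✓ — simply typable at Bool → Bool; W, C, E all held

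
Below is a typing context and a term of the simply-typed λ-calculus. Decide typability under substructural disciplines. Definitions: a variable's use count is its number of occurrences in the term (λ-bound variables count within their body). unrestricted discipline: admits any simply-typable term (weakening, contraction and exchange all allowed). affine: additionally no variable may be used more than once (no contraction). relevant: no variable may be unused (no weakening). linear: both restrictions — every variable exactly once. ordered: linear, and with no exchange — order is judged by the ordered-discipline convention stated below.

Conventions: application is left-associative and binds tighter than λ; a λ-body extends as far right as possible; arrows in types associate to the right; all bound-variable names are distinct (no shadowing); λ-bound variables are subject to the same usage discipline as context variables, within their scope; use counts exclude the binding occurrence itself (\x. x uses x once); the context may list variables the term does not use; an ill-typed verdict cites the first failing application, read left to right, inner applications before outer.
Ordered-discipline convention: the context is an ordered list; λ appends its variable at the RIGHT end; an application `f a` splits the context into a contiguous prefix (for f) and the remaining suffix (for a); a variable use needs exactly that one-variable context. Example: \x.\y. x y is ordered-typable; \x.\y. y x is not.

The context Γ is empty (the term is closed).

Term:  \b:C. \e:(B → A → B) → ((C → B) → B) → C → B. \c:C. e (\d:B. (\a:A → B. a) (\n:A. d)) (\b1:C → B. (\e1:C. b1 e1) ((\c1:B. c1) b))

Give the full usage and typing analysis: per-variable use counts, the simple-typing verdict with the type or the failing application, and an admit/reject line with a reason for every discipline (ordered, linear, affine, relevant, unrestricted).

usage: b (bound): 1×, e (bound): 1×, c (bound): 0×, d (bound): 1×, a (bound): 1×, n (bound): 0×, b1 (bound): 1×, e1 (bound): 1×, c1 (bound): 1×
uses in reading order: e, a, d, b1, e1, c1, b
typing: ill-typed: argument of type C where B is required
ordered: ✗, a type mismatch blocks all five
linear: ✗, the type mismatch rejects it
affine: ✗, not simply typable
relevant: ✗, fails simple typing
unrestricted: ✗, a type mismatch blocks all five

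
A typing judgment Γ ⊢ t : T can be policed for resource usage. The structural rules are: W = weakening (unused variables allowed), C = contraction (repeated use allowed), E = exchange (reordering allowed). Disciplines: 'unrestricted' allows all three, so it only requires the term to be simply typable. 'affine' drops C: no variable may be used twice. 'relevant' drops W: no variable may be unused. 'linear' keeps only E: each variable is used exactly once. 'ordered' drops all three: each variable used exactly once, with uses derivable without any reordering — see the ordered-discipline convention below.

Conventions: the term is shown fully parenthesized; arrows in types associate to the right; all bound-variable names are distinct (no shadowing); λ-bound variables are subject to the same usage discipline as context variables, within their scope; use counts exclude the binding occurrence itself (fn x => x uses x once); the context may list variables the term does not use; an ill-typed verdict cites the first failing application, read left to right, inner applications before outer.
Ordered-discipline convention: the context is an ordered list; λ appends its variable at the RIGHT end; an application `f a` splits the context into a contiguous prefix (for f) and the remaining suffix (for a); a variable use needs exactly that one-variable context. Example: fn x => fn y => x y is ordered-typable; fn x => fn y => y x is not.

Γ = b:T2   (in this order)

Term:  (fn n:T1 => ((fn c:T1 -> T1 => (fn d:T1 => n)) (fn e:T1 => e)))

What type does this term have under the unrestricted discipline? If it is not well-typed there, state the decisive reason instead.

term : T1 -> T1 -> T1
variable uses: b=0; n (λ-bound)=1; c (λ-bound)=0; d (λ-bound)=0; e (λ-bound)=1
use order (left to right): n, e
typing: well-typed — term : T1 -> T1 -> T1
across the five disciplines: ordered ✗; linear ✗; affine ✓; relevant ✗; unrestricted ✓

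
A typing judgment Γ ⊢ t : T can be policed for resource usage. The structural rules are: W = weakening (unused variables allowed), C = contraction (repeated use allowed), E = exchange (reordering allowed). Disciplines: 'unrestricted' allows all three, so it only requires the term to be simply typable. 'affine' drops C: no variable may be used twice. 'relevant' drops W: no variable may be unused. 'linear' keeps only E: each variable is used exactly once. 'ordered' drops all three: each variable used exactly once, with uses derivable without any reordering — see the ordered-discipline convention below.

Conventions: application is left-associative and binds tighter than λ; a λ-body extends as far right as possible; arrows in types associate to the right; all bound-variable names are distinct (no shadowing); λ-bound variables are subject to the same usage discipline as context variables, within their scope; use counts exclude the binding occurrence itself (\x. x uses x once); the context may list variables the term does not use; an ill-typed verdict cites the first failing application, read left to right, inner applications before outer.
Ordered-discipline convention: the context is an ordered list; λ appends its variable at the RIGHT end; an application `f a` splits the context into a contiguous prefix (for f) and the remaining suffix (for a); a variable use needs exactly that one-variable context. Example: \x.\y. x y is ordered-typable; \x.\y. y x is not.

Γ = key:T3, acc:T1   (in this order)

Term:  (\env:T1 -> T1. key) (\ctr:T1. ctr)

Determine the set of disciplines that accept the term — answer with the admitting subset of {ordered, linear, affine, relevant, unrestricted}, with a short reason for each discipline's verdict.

accepted by: affine, unrestricted
counts: key ×1, acc ×0, env (bound) ×0, ctr (bound) ×1
use order (left to right): key, ctr
typing: the term checks, with type T3
ordered ✗ (unused: acc, env — weakening required)
linear ✗ (unused: acc, env — weakening required)
affine ✓ (key, acc, env, ctr: no repeats, contraction unneeded)
relevant ✗ (unused: acc, env — weakening required)
unrestricted ✓ (type-checks (T3) and nothing is barred)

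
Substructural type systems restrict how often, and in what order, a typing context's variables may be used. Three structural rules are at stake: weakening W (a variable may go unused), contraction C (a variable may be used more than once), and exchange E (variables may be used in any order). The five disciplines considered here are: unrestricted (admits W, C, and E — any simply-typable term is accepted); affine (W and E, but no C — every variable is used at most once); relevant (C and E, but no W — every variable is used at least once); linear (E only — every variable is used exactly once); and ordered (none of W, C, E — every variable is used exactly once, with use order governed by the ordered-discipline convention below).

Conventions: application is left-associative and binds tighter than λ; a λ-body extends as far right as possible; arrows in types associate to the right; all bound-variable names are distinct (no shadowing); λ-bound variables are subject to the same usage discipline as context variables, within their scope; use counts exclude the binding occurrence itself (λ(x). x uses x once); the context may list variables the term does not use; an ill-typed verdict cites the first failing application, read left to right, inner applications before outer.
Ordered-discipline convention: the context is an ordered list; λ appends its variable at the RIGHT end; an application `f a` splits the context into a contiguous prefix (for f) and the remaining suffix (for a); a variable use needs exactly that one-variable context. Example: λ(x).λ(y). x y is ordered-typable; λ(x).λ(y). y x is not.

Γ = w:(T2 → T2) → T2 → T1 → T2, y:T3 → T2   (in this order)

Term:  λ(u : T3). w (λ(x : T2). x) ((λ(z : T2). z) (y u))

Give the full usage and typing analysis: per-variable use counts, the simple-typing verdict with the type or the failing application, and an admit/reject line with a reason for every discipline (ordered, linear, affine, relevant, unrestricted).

variable uses: w: 1, y: 1, u (bound): 1, x (bound): 1, z (bound): 1
uses in reading order: w, x, z, y, u
typing: ✓ — T3 → T1 → T2
ordered: ✓ — one use each (w, y, u, x, z); ordered split holds
linear: ✓ — exactly-once usage across w, y, u, x, z
affine: ✓ — none of w, y, u, x, z used more than once
relevant: ✓ — at least one use each (w, y, u, x, z)
unrestricted: ✓ — typability at T3 → T1 → T2 is all that's needed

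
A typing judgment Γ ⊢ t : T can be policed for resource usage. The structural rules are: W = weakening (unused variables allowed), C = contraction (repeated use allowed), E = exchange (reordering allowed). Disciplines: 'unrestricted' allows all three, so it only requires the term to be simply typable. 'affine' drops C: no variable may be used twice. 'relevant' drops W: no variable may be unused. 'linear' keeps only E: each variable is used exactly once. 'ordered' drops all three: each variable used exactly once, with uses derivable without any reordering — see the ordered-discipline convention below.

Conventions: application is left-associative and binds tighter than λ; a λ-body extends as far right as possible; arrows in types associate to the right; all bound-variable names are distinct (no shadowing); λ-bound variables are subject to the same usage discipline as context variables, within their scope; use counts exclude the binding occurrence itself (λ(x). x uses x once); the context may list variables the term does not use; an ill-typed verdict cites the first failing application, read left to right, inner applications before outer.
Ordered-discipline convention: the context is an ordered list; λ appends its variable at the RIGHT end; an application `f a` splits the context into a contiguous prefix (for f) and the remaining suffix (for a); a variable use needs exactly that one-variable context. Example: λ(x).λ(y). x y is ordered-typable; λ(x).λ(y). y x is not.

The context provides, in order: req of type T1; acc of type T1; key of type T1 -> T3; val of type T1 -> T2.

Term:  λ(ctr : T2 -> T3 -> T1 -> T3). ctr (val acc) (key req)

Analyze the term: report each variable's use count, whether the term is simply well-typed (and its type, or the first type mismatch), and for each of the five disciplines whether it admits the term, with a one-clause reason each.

variable uses: req=1; acc=1; key=1; val=1; ctr (λ-bound)=1
left-to-right use order: ctr, val, acc, key, req
typing: well-typed at (T2 -> T3 -> T1 -> T3) -> T1 -> T3
ordered: ✗, no ordered split (uses run ctr, val, acc, key, req)
linear: ✓, exactly-once usage across req, acc, key, val, ctr
affine: ✓, at most one use each (req, acc, key, val, ctr)
relevant: ✓, none of req, acc, key, val, ctr goes unused
unrestricted: ✓, simply typable at (T2 -> T3 -> T1 -> T3) -> T1 -> T3; W, C, E all held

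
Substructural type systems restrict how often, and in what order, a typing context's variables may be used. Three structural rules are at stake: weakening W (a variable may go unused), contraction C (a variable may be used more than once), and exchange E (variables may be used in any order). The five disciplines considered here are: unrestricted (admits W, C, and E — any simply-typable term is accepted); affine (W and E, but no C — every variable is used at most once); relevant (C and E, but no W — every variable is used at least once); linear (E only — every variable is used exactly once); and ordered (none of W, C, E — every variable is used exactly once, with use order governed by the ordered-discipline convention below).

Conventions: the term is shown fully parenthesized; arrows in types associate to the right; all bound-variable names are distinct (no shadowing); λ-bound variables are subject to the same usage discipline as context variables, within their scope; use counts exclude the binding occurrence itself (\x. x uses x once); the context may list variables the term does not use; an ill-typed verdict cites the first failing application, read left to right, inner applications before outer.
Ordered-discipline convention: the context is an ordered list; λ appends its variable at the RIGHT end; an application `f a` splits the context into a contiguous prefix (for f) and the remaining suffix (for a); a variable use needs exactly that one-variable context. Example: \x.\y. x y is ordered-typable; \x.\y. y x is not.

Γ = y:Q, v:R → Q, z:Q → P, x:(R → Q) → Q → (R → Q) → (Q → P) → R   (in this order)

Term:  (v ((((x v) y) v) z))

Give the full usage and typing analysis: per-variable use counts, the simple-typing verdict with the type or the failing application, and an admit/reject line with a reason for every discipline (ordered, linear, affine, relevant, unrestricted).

usage: y ×1, v ×3, z ×1, x ×1
order of uses: v, x, v, y, v, z
typing: well-typed — term : Q
ordered ✗ (uses contraction: v ×3)
linear ✗ (uses contraction: v ×3)
affine ✗ (uses contraction: v ×3)
relevant ✓ (every one of y, v, z, x appears)
unrestricted ✓ (type-checks (Q) and nothing is barred)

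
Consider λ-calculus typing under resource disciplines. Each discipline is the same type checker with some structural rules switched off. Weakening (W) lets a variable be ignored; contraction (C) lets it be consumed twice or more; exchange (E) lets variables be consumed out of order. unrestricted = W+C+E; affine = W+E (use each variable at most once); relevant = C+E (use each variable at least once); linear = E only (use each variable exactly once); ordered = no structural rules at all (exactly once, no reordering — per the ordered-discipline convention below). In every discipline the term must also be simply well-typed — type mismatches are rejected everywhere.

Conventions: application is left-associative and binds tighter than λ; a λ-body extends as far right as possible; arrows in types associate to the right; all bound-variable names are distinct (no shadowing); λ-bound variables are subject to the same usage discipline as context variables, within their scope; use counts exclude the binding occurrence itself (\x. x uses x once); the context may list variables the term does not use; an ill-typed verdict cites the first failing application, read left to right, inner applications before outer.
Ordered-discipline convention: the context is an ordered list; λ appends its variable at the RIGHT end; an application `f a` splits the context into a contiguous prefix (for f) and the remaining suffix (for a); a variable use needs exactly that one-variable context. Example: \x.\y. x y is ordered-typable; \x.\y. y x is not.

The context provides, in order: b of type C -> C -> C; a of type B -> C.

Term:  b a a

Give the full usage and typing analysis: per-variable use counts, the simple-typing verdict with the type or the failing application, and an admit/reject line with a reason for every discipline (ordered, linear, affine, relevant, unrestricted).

variable uses: b=1, a=2
use order (left to right): b, a, a
typing: ill-typed: argument of type B -> C where C is required
ordered: ✗, the type mismatch rejects it
linear: ✗, not simply typable
affine: ✗, fails simple typing
relevant: ✗, a type mismatch blocks all five
unrestricted: ✗, the type mismatch rejects it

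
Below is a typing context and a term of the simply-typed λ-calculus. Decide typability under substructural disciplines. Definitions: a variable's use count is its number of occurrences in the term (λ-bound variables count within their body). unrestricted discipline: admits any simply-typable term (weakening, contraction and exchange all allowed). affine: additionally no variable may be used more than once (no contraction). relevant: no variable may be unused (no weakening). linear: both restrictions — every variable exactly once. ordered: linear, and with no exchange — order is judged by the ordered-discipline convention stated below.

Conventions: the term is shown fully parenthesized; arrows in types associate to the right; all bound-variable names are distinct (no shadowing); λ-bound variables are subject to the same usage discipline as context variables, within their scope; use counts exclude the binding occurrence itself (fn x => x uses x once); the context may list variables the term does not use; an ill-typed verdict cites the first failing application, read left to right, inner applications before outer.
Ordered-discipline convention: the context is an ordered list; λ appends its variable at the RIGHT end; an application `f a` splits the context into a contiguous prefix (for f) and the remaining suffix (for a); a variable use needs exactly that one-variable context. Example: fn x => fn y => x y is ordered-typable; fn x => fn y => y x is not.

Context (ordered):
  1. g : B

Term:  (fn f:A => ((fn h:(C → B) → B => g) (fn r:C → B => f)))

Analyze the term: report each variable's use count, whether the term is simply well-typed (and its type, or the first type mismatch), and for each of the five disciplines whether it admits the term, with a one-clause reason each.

usage: g ×1; f (bound) ×1; h (bound) ×0; r (bound) ×0
uses in reading order: g, f
typing: ill-typed: argument of type (C → B) → A where (C → B) → B is required
ordered: ✗, not simply typable
linear: ✗, fails simple typing
affine: ✗, a type mismatch blocks all five
relevant: ✗, the type mismatch rejects it
unrestricted: ✗, not simply typable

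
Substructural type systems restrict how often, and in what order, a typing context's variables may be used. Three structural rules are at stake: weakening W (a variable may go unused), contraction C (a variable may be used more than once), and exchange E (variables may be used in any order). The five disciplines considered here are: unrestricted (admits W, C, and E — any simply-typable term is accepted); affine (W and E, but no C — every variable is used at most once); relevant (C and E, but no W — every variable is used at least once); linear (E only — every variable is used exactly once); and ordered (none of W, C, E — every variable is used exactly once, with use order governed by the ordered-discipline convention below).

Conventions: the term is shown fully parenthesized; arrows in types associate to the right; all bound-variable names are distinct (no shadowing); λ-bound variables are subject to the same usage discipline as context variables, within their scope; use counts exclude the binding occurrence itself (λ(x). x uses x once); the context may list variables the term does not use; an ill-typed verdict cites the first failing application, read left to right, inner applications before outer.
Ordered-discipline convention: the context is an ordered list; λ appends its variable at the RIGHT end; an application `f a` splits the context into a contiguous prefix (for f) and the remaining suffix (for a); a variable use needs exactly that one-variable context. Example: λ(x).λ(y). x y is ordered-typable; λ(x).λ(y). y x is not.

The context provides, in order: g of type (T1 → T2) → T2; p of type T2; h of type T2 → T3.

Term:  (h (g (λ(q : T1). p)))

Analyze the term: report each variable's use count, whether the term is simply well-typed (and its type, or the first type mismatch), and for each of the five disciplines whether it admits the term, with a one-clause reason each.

variable uses: g: 1, p: 1, h: 1, q (λ-bound): 0
left-to-right use order: h, g, p
typing: ✓ — T3
ordered ✗ (unused: q — weakening required)
linear ✗ (unused: q — weakening required)
affine ✓ (g, p, h, q: no repeats, contraction unneeded)
relevant ✗ (unused: q — weakening required)
unrestricted ✓ (type-checks (T3) and nothing is barred)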